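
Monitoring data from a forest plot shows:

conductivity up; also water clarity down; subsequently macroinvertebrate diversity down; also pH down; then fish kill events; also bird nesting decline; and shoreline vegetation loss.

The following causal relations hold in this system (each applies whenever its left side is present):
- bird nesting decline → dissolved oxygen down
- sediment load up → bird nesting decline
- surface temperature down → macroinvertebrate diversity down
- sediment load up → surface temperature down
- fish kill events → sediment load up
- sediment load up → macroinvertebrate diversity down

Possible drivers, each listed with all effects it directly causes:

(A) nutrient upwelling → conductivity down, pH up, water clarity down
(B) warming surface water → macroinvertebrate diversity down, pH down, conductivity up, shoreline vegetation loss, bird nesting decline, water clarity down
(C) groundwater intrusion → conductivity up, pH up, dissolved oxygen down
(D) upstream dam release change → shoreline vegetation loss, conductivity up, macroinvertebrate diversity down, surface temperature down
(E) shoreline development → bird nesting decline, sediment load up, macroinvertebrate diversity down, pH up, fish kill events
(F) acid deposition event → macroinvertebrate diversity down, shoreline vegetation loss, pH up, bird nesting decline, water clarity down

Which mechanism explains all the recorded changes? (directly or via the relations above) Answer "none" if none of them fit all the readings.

none

Per-candidate check:
(A) nutrient upwelling — conductivity up ✗; water clarity down ✓; macroinvertebrate diversity down ✗; pH down ✗; fish kill events ✗; bird nesting decline ✗; shoreline vegetation loss ✗
(B) warming surface water — does not account for fish kill events
(C) groundwater intrusion — conductivity up ✓; water clarity down ✗; macroinvertebrate diversity down ✗; pH down ✗; fish kill events ✗; bird nesting decline ✗; shoreline vegetation loss ✗
(D) upstream dam release change — conductivity up ✓; water clarity down ✗; macroinvertebrate diversity down ✓; pH down ✗; fish kill events ✗; bird nesting decline ✗; shoreline vegetation loss ✓
(E) shoreline development — fails on conductivity up, water clarity down, pH down, shoreline vegetation loss (predicts pH up, not pH down)
(F) acid deposition event — conductivity up ✗; water clarity down ✓; macroinvertebrate diversity down ✓; pH down ✗; fish kill events ✗; bird nesting decline ✓; shoreline vegetation loss ✓
No candidate is consistent with all observations.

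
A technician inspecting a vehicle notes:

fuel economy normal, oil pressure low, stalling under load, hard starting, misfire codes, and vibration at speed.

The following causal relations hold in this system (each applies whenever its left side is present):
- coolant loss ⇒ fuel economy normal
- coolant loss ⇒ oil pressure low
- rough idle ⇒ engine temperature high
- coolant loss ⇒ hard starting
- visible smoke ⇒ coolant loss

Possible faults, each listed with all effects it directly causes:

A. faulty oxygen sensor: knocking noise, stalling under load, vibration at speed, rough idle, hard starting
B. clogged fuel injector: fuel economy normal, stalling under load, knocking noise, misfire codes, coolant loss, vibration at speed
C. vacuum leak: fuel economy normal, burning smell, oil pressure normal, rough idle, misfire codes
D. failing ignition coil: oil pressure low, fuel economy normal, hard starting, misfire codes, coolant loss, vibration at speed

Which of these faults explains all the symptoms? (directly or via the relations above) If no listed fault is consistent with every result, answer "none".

Per-candidate check:
(A) faulty oxygen sensor — does not account for fuel economy normal, oil pressure low, misfire codes
(B) clogged fuel injector — fuel economy normal +; oil pressure low + (by coolant loss → oil pressure low); stalling under load +; hard starting + (by coolant loss → hard starting); misfire codes +; vibration at speed +
(C) vacuum leak — fails on oil pressure low, stalling under load, hard starting, vibration at speed (predicts oil pressure normal, not oil pressure low)
(D) failing ignition coil — fuel economy normal +; oil pressure low +; stalling under load -; hard starting +; misfire codes +; vibration at speed +
(B) alone accounts for all the evidence.

B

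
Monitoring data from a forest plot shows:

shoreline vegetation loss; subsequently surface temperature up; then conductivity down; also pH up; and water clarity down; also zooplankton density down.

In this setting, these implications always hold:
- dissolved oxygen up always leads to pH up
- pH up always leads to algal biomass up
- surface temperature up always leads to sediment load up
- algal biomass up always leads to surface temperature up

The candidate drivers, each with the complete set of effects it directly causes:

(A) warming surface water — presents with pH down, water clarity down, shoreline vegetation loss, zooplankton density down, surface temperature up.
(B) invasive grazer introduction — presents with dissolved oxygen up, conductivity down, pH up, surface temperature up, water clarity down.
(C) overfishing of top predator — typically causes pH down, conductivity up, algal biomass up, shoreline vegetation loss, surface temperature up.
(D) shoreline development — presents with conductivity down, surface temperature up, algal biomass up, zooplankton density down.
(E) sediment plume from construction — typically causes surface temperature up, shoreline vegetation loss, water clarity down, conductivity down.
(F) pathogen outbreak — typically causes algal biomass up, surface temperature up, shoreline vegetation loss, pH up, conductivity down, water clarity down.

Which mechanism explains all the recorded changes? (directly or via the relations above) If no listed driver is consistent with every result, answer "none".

Checking each candidate against the observations:
(A) warming surface water — shoreline vegetation loss ✓; surface temperature up ✓; conductivity down ✗; pH up ✗; water clarity down ✓; zooplankton density down ✓
(B) invasive grazer introduction — shoreline vegetation loss ✗; surface temperature up ✓; conductivity down ✓; pH up ✓; water clarity down ✓; zooplankton density down ✗
(C) overfishing of top predator — shoreline vegetation loss ✓; surface temperature up ✓; conductivity down ✗; pH up ✗; water clarity down ✗; zooplankton density down ✗
(D) shoreline development — does not account for shoreline vegetation loss, pH up, water clarity down
(E) sediment plume from construction — shoreline vegetation loss ✓; surface temperature up ✓; conductivity down ✓; pH up ✗; water clarity down ✓; zooplankton density down ✗
(F) pathogen outbreak — does not account for zooplankton density down
Every candidate fails on at least one observation.

none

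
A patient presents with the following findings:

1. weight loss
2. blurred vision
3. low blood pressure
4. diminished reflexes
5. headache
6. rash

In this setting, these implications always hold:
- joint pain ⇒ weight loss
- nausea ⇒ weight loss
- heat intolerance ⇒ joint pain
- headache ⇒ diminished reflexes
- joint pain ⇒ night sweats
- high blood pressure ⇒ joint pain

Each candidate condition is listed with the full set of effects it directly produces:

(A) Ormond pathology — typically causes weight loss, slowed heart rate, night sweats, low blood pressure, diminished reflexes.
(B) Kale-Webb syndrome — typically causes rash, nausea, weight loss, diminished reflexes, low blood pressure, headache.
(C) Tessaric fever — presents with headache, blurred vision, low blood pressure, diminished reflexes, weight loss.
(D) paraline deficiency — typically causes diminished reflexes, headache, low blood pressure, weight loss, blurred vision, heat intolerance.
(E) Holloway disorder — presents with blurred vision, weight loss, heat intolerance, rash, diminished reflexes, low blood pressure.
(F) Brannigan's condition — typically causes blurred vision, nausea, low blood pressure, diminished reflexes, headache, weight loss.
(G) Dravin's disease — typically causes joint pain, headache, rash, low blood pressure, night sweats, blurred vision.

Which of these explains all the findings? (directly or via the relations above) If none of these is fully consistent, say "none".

G

Testing each hypothesis:
(A) Ormond pathology — weight loss yes; blurred vision NO; low blood pressure yes; diminished reflexes yes; headache NO; rash NO
(B) Kale-Webb syndrome — weight loss yes; blurred vision NO; low blood pressure yes; diminished reflexes yes; headache yes; rash yes
(C) Tessaric fever — weight loss yes; blurred vision yes; low blood pressure yes; diminished reflexes yes; headache yes; rash NO
(D) paraline deficiency — weight loss yes; blurred vision yes; low blood pressure yes; diminished reflexes yes; headache yes; rash NO
(E) Holloway disorder — does not account for headache
(F) Brannigan's condition — does not account for rash
(G) Dravin's disease — weight loss yes (by joint pain → weight loss); blurred vision yes; low blood pressure yes; diminished reflexes yes (by headache → diminished reflexes); headache yes; rash yes
(G) alone accounts for all the evidence.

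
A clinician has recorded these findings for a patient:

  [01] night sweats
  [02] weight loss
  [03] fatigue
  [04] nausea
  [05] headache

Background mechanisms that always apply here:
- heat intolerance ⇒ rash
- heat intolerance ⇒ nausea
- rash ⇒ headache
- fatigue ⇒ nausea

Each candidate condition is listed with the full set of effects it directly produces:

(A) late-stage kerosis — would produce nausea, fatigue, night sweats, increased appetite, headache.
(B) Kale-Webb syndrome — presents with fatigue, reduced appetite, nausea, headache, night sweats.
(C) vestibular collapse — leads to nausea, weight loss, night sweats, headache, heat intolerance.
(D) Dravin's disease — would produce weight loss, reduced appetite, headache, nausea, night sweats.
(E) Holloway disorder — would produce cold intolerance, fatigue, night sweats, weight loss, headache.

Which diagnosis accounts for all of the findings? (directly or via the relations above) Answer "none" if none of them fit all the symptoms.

Testing each hypothesis:
(A) late-stage kerosis — does not account for weight loss
(B) Kale-Webb syndrome — night sweats yes; weight loss NO; fatigue yes; nausea yes; headache yes
(C) vestibular collapse — does not account for fatigue
(D) Dravin's disease — night sweats yes; weight loss yes; fatigue NO; nausea yes; headache yes
(E) Holloway disorder — accounts for every observation (nausea by fatigue → nausea)
Only (E) is consistent with every observation.

E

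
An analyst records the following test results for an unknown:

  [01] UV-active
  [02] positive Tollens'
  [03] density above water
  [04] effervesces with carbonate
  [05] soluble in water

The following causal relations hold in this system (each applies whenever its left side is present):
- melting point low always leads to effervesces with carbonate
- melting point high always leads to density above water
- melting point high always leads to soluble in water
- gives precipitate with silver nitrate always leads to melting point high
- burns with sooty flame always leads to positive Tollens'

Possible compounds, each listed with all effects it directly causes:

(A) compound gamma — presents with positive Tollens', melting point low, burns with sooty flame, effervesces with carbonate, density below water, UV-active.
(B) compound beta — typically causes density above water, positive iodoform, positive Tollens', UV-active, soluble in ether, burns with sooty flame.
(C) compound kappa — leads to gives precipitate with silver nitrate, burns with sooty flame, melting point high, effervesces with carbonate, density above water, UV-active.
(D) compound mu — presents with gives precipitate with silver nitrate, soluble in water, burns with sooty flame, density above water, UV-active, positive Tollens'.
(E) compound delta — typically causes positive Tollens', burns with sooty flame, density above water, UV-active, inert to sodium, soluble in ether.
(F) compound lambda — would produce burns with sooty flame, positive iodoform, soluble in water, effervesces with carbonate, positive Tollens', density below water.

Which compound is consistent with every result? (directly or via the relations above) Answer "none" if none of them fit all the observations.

For each candidate, compare predicted effects to what was observed:
(A) compound gamma — UV-active match; positive Tollens' match; density above water miss; effervesces with carbonate match; soluble in water miss
(B) compound beta — does not account for effervesces with carbonate, soluble in water
(C) compound kappa — accounts for every observation (positive Tollens' via burns with sooty flame → positive Tollens')
(D) compound mu — UV-active match; positive Tollens' match; density above water match; effervesces with carbonate miss; soluble in water match
(E) compound delta — does not account for effervesces with carbonate, soluble in water
(F) compound lambda — fails on UV-active, density above water (predicts density below water, not density above water)
Only (C) is consistent with every observation.

C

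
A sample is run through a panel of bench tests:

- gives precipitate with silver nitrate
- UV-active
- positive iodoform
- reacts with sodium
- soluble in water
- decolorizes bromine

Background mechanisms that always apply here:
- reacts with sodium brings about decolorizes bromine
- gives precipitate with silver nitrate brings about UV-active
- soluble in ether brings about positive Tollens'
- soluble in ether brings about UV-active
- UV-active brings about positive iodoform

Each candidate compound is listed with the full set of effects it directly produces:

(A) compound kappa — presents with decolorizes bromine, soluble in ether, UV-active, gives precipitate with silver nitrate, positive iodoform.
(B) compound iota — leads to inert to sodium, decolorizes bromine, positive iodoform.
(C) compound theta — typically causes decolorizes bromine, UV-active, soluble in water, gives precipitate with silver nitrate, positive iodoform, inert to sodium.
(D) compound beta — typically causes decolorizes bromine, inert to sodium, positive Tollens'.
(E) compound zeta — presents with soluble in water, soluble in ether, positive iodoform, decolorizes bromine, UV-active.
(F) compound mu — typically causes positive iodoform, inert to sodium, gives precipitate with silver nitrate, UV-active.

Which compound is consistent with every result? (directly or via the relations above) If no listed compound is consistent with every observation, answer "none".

Per-candidate check:
(A) compound kappa — does not account for reacts with sodium, soluble in water
(B) compound iota — fails on gives precipitate with silver nitrate, UV-active, reacts with sodium, soluble in water (predicts inert to sodium, not reacts with sodium)
(C) compound theta — fails on reacts with sodium (predicts inert to sodium, not reacts with sodium)
(D) compound beta — gives precipitate with silver nitrate NO; UV-active NO; positive iodoform NO; reacts with sodium NO; soluble in water NO; decolorizes bromine yes
(E) compound zeta — gives precipitate with silver nitrate NO; UV-active yes; positive iodoform yes; reacts with sodium NO; soluble in water yes; decolorizes bromine yes
(F) compound mu — gives precipitate with silver nitrate yes; UV-active yes; positive iodoform yes; reacts with sodium NO; soluble in water NO; decolorizes bromine NO
Every candidate fails on at least one observation.

none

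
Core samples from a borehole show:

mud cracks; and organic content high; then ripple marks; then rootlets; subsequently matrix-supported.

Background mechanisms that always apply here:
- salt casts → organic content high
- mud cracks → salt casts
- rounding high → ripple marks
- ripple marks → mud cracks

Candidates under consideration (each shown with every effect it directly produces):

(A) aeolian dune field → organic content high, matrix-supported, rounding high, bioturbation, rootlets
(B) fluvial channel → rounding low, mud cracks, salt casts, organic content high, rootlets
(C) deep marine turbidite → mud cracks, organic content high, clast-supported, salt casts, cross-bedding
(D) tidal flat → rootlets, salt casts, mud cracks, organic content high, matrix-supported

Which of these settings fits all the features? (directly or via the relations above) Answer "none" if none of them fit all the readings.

Testing each hypothesis:
(A) aeolian dune field — mud cracks ✓ (via rounding high → ripple marks → mud cracks); organic content high ✓; ripple marks ✓ (via rounding high → ripple marks); rootlets ✓; matrix-supported ✓
(B) fluvial channel — does not account for ripple marks, matrix-supported
(C) deep marine turbidite — mud cracks ✓; organic content high ✓; ripple marks ✗; rootlets ✗; matrix-supported ✗
(D) tidal flat — mud cracks ✓; organic content high ✓; ripple marks ✗; rootlets ✓; matrix-supported ✓
Only (A) is consistent with every observation.

A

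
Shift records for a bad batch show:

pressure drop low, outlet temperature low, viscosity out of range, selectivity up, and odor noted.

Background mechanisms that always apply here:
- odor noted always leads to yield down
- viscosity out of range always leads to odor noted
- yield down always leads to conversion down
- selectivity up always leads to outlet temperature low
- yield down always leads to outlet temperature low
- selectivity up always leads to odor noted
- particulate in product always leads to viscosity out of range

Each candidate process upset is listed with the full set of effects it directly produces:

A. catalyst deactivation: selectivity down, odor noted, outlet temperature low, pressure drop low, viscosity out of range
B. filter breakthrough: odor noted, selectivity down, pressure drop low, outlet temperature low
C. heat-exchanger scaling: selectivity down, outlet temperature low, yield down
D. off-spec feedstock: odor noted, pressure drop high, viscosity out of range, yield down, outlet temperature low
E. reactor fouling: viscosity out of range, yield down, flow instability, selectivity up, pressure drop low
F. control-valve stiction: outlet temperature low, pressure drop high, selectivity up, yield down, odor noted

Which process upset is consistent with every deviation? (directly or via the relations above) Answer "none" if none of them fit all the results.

E

Checking each candidate against the observations:
(A) catalyst deactivation — pressure drop low ✓; outlet temperature low ✓; viscosity out of range ✓; selectivity up ✗; odor noted ✓
(B) filter breakthrough — fails on viscosity out of range, selectivity up (predicts selectivity down, not selectivity up)
(C) heat-exchanger scaling — pressure drop low ✗; outlet temperature low ✓; viscosity out of range ✗; selectivity up ✗; odor noted ✗
(D) off-spec feedstock — pressure drop low ✗; outlet temperature low ✓; viscosity out of range ✓; selectivity up ✗; odor noted ✓
(E) reactor fouling — pressure drop low ✓; outlet temperature low ✓ (through yield down → outlet temperature low); viscosity out of range ✓; selectivity up ✓; odor noted ✓ (through viscosity out of range → odor noted)
(F) control-valve stiction — fails on pressure drop low, viscosity out of range (predicts pressure drop high, not pressure drop low)
Only (E) is consistent with every observation.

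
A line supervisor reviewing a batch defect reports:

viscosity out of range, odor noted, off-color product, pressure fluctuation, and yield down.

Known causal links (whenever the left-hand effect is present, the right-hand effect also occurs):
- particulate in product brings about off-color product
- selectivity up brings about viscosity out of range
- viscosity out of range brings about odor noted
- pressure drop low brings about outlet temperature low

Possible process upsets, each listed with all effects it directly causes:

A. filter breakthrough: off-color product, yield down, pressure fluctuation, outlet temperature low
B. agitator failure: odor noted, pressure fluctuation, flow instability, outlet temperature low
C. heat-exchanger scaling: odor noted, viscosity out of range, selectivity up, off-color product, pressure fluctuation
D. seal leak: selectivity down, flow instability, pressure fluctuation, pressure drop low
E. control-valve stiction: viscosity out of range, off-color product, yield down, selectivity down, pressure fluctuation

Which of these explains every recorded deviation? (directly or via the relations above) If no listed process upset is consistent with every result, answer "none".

Testing each hypothesis:
(A) filter breakthrough — does not account for viscosity out of range, odor noted
(B) agitator failure — viscosity out of range ✗; odor noted ✓; off-color product ✗; pressure fluctuation ✓; yield down ✗
(C) heat-exchanger scaling — does not account for yield down
(D) seal leak — viscosity out of range ✗; odor noted ✗; off-color product ✗; pressure fluctuation ✓; yield down ✗
(E) control-valve stiction — viscosity out of range ✓; odor noted ✓ (by viscosity out of range → odor noted); off-color product ✓; pressure fluctuation ✓; yield down ✓
Only (E) is consistent with every observation.

E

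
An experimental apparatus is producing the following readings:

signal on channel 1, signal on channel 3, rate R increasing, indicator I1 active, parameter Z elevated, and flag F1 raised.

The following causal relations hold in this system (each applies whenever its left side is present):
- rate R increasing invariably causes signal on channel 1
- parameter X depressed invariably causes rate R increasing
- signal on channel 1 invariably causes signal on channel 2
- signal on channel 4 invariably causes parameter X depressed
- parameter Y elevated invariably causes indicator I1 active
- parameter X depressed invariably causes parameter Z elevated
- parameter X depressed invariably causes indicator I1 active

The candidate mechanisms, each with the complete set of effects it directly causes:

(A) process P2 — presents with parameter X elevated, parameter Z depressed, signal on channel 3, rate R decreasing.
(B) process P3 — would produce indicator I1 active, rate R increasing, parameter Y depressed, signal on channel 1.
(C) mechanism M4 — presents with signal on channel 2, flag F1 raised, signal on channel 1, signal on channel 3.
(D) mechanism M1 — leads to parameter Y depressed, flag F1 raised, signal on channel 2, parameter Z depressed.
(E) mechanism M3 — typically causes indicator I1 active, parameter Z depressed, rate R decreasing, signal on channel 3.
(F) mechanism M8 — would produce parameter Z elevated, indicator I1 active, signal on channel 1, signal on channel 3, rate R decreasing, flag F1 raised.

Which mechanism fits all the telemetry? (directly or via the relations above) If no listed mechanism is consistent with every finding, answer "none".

none

Per-candidate check:
(A) process P2 — fails on signal on channel 1, rate R increasing, indicator I1 active, parameter Z elevated, flag F1 raised (predicts rate R decreasing, not rate R increasing; predicts parameter Z depressed, not parameter Z elevated)
(B) process P3 — signal on channel 1 ✓; signal on channel 3 ✗; rate R increasing ✓; indicator I1 active ✓; parameter Z elevated ✗; flag F1 raised ✗
(C) mechanism M4 — does not account for rate R increasing, indicator I1 active, parameter Z elevated
(D) mechanism M1 — fails on signal on channel 1, signal on channel 3, rate R increasing, indicator I1 active, parameter Z elevated (predicts parameter Z depressed, not parameter Z elevated)
(E) mechanism M3 — fails on signal on channel 1, rate R increasing, parameter Z elevated, flag F1 raised (predicts rate R decreasing, not rate R increasing; predicts parameter Z depressed, not parameter Z elevated)
(F) mechanism M8 — signal on channel 1 ✓; signal on channel 3 ✓; rate R increasing ✗; indicator I1 active ✓; parameter Z elevated ✓; flag F1 raised ✓
Every candidate fails on at least one observation.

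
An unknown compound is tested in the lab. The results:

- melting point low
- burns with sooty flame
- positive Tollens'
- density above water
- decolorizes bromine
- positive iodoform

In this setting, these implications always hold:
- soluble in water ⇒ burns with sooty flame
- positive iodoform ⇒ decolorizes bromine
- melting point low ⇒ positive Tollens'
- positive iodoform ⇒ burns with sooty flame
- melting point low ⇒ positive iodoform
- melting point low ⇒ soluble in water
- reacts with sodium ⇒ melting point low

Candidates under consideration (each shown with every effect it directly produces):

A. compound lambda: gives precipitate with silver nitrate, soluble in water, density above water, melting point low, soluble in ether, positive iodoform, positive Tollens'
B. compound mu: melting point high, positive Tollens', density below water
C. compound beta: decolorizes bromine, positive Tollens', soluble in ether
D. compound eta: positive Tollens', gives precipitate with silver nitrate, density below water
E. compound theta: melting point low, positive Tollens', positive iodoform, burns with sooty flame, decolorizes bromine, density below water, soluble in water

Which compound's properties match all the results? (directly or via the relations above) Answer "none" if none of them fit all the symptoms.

Testing each hypothesis:
(A) compound lambda — melting point low ✓; burns with sooty flame ✓ (via positive iodoform → burns with sooty flame); positive Tollens' ✓; density above water ✓; decolorizes bromine ✓ (via positive iodoform → decolorizes bromine); positive iodoform ✓
(B) compound mu — melting point low ✗; burns with sooty flame ✗; positive Tollens' ✓; density above water ✗; decolorizes bromine ✗; positive iodoform ✗
(C) compound beta — does not account for melting point low, burns with sooty flame, density above water, positive iodoform
(D) compound eta — fails on melting point low, burns with sooty flame, density above water, decolorizes bromine, positive iodoform (predicts density below water, not density above water)
(E) compound theta — fails on density above water (predicts density below water, not density above water)
(A) is the only candidate with no mismatches.

A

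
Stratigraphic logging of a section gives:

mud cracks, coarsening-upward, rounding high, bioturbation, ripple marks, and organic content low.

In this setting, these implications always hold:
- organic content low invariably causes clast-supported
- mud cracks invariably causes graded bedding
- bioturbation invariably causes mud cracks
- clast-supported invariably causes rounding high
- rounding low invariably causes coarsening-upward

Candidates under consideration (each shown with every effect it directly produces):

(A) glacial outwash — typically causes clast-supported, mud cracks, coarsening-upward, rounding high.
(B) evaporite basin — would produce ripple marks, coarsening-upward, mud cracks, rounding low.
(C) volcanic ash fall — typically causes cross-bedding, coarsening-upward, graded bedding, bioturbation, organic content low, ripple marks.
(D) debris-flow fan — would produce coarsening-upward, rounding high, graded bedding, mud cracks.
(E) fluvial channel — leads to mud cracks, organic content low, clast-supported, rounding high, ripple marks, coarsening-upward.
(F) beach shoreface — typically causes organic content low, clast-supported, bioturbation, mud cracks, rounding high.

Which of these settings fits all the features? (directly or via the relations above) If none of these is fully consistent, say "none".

C

Testing each hypothesis:
(A) glacial outwash — mud cracks match; coarsening-upward match; rounding high match; bioturbation miss; ripple marks miss; organic content low miss
(B) evaporite basin — fails on rounding high, bioturbation, organic content low (predicts rounding low, not rounding high)
(C) volcanic ash fall — accounts for every observation (mud cracks via bioturbation → mud cracks)
(D) debris-flow fan — does not account for bioturbation, ripple marks, organic content low
(E) fluvial channel — mud cracks match; coarsening-upward match; rounding high match; bioturbation miss; ripple marks match; organic content low match
(F) beach shoreface — does not account for coarsening-upward, ripple marks
Only (C) is consistent with every observation.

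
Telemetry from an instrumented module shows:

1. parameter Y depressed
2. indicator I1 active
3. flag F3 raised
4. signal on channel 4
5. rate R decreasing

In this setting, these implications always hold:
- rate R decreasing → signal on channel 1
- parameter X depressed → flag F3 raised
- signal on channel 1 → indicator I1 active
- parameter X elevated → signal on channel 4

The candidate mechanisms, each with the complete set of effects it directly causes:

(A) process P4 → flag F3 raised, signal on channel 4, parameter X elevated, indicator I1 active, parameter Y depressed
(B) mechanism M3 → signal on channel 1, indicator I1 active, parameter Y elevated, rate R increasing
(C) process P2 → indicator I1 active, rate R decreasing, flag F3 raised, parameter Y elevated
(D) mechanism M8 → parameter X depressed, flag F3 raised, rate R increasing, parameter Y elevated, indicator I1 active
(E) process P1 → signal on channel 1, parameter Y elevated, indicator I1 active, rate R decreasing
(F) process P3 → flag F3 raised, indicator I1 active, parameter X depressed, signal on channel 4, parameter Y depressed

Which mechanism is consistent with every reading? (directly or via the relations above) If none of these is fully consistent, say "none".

none

For each candidate, compare predicted effects to what was observed:
(A) process P4 — parameter Y depressed +; indicator I1 active +; flag F3 raised +; signal on channel 4 +; rate R decreasing -
(B) mechanism M3 — fails on parameter Y depressed, flag F3 raised, signal on channel 4, rate R decreasing (predicts parameter Y elevated, not parameter Y depressed; predicts rate R increasing, not rate R decreasing)
(C) process P2 — parameter Y depressed -; indicator I1 active +; flag F3 raised +; signal on channel 4 -; rate R decreasing +
(D) mechanism M8 — fails on parameter Y depressed, signal on channel 4, rate R decreasing (predicts parameter Y elevated, not parameter Y depressed; predicts rate R increasing, not rate R decreasing)
(E) process P1 — fails on parameter Y depressed, flag F3 raised, signal on channel 4 (predicts parameter Y elevated, not parameter Y depressed)
(F) process P3 — parameter Y depressed +; indicator I1 active +; flag F3 raised +; signal on channel 4 +; rate R decreasing -
Every candidate fails on at least one observation.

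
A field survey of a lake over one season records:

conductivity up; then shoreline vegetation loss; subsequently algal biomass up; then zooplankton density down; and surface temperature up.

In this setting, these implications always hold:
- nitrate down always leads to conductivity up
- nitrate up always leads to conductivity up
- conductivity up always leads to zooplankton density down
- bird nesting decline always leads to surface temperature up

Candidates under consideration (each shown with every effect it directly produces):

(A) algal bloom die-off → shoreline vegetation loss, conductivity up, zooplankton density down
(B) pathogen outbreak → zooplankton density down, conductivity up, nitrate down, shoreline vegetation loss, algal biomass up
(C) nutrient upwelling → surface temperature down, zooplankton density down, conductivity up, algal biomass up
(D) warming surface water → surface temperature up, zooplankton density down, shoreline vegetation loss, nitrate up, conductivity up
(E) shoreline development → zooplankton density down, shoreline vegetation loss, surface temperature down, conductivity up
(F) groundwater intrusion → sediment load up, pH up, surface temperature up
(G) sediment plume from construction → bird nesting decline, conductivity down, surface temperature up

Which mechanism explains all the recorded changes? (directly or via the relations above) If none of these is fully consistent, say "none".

Checking each candidate against the observations:
(A) algal bloom die-off — conductivity up yes; shoreline vegetation loss yes; algal biomass up NO; zooplankton density down yes; surface temperature up NO
(B) pathogen outbreak — does not account for surface temperature up
(C) nutrient upwelling — conductivity up yes; shoreline vegetation loss NO; algal biomass up yes; zooplankton density down yes; surface temperature up NO
(D) warming surface water — does not account for algal biomass up
(E) shoreline development — conductivity up yes; shoreline vegetation loss yes; algal biomass up NO; zooplankton density down yes; surface temperature up NO
(F) groundwater intrusion — does not account for conductivity up, shoreline vegetation loss, algal biomass up, zooplankton density down
(G) sediment plume from construction — conductivity up NO; shoreline vegetation loss NO; algal biomass up NO; zooplankton density down NO; surface temperature up yes
None of the listed candidates fits everything.

none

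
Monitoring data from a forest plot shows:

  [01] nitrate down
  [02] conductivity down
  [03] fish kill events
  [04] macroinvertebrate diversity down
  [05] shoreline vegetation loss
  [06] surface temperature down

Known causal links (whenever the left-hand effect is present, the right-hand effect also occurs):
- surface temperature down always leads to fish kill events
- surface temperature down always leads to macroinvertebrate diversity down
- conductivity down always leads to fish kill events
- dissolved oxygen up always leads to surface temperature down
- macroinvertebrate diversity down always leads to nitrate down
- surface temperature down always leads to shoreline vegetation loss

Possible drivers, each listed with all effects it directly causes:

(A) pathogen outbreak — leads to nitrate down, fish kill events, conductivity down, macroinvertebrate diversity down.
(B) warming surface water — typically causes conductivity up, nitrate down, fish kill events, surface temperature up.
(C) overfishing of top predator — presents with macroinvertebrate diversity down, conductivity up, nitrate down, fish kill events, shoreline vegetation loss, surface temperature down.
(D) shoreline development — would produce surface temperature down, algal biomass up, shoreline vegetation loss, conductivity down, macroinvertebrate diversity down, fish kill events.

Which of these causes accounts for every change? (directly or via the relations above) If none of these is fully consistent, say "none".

Per-candidate check:
(A) pathogen outbreak — does not account for shoreline vegetation loss, surface temperature down
(B) warming surface water — nitrate down yes; conductivity down NO; fish kill events yes; macroinvertebrate diversity down NO; shoreline vegetation loss NO; surface temperature down NO
(C) overfishing of top predator — nitrate down yes; conductivity down NO; fish kill events yes; macroinvertebrate diversity down yes; shoreline vegetation loss yes; surface temperature down yes
(D) shoreline development — nitrate down yes (by macroinvertebrate diversity down → nitrate down); conductivity down yes; fish kill events yes; macroinvertebrate diversity down yes; shoreline vegetation loss yes; surface temperature down yes
(D) is the only candidate with no mismatches.

D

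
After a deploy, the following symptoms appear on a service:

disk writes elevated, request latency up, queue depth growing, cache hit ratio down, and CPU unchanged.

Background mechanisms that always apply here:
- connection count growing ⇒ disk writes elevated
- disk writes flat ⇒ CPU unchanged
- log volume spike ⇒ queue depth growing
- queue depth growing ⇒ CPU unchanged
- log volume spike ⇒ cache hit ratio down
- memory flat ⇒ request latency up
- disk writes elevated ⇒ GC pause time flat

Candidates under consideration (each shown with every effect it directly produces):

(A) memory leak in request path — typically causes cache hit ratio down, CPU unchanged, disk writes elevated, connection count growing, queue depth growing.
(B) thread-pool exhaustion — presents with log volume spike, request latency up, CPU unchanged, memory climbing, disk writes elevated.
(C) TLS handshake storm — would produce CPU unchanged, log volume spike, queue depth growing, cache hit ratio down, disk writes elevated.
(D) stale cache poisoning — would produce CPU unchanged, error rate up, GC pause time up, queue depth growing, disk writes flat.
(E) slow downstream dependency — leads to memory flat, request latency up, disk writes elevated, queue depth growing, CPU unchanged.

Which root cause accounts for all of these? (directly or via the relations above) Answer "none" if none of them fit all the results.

Checking each candidate against the observations:
(A) memory leak in request path — disk writes elevated match; request latency up miss; queue depth growing match; cache hit ratio down match; CPU unchanged match
(B) thread-pool exhaustion — disk writes elevated match; request latency up match; queue depth growing match (through log volume spike → queue depth growing); cache hit ratio down match (through log volume spike → cache hit ratio down); CPU unchanged match
(C) TLS handshake storm — disk writes elevated match; request latency up miss; queue depth growing match; cache hit ratio down match; CPU unchanged match
(D) stale cache poisoning — disk writes elevated miss; request latency up miss; queue depth growing match; cache hit ratio down miss; CPU unchanged match
(E) slow downstream dependency — does not account for cache hit ratio down
(B) alone accounts for all the evidence.

B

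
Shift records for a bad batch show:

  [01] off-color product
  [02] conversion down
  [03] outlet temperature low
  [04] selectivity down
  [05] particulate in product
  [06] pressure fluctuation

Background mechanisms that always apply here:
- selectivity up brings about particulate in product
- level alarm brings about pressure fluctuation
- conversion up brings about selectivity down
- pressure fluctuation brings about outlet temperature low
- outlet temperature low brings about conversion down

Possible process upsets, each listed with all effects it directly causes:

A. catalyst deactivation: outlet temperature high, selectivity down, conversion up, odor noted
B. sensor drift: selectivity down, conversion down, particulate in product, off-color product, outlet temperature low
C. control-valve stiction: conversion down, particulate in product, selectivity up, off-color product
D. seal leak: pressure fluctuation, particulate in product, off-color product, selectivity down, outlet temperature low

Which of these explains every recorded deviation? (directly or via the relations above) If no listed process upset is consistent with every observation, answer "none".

D

Testing each hypothesis:
(A) catalyst deactivation — off-color product miss; conversion down miss; outlet temperature low miss; selectivity down match; particulate in product miss; pressure fluctuation miss
(B) sensor drift — does not account for pressure fluctuation
(C) control-valve stiction — fails on outlet temperature low, selectivity down, pressure fluctuation (predicts selectivity up, not selectivity down)
(D) seal leak — off-color product match; conversion down match (via outlet temperature low → conversion down); outlet temperature low match; selectivity down match; particulate in product match; pressure fluctuation match
(D) is the only candidate with no mismatches.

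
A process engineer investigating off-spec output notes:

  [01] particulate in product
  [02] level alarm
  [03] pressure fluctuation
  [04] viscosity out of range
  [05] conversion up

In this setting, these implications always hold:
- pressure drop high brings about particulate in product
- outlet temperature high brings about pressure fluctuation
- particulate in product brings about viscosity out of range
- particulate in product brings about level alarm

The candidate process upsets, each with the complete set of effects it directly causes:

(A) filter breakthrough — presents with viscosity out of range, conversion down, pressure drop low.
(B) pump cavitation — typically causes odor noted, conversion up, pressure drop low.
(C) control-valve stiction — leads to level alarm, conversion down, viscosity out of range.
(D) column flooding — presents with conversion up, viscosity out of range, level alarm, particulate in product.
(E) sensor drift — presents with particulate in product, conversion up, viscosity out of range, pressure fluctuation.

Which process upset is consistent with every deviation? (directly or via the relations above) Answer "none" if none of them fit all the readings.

E

Per-candidate check:
(A) filter breakthrough — fails on particulate in product, level alarm, pressure fluctuation, conversion up (predicts conversion down, not conversion up)
(B) pump cavitation — does not account for particulate in product, level alarm, pressure fluctuation, viscosity out of range
(C) control-valve stiction — fails on particulate in product, pressure fluctuation, conversion up (predicts conversion down, not conversion up)
(D) column flooding — particulate in product yes; level alarm yes; pressure fluctuation NO; viscosity out of range yes; conversion up yes
(E) sensor drift — particulate in product yes; level alarm yes (through particulate in product → level alarm); pressure fluctuation yes; viscosity out of range yes; conversion up yes
(E) is the only candidate with no mismatches.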